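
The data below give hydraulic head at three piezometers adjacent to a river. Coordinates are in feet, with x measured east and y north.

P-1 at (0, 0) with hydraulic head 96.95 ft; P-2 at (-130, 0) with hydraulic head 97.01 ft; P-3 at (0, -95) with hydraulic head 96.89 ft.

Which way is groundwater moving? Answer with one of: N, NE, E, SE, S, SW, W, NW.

SE

∂h/∂x = (97.01 − 96.95) / (-130 − 0) = -0.0004615
∂h/∂y = (96.89 − 96.95) / (-95 − 0) = +0.0006316
Flow = −∇h = (+0.0004615 east, -0.0006316 north), which points southeast.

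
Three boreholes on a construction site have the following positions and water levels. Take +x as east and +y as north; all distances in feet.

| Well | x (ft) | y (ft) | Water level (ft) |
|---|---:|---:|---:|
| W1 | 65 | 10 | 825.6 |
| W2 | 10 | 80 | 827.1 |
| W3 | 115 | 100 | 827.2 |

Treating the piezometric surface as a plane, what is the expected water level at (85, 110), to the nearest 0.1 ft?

827.5 ft

With h = a·x + b·y + c and W1 as origin, the differences give:
  (-55)·a + 70·b = +1.5
  50·a + 90·b = +1.6
Eliminate b (×90 and ×70, subtract): -8450·a = 23.00 → a = ∂h/∂x = -0.002722
Back-substitute: b = ∂h/∂y = +0.01929.
h(85, 110) = 825.6 + (-0.002722)·(20) + (+0.01929)·(100) = 825.6 -0.054 +1.929 = 827.475 ft.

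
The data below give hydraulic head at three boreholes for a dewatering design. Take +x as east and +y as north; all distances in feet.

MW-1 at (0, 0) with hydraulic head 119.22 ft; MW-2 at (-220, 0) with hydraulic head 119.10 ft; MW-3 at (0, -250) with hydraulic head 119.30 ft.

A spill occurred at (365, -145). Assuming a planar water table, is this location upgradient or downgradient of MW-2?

upgradient

∂h/∂x = (119.10 − 119.22) / (-220 − 0) = +0.0005455
∂h/∂y = (119.30 − 119.22) / (-250 − 0) = -0.0003200
Head at (365, -145) = 119.22 + (+0.0005455)·(365) + (-0.0003200)·(-145) = 119.47 ft.
That is higher than the 119.10 ft at MW-2, so the point is upgradient.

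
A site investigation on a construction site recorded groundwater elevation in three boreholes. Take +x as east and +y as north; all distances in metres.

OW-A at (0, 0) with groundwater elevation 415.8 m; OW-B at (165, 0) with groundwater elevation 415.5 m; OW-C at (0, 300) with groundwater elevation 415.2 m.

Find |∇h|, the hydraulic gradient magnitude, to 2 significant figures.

∂h/∂x = (415.5 − 415.8) / (165 − 0) = -0.001818
∂h/∂y = (415.2 − 415.8) / (300 − 0) = -0.002000
|∇h| = √(-0.001818² + -0.002000²) = 0.002703

0.0027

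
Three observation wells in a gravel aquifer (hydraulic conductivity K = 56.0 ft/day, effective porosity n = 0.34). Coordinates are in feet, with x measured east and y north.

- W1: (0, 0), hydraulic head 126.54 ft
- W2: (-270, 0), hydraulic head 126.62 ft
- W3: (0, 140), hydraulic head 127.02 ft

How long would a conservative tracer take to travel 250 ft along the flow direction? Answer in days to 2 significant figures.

∂h/∂x = (126.62 − 126.54) / (-270 − 0) = -0.0002963
∂h/∂y = (127.02 − 126.54) / (140 − 0) = +0.003429
|∇h| = √(-0.0002963² + 0.003429²) = 0.003442
Seepage velocity v = K·i/n = 56.0 × 0.003442 / 0.34 = 0.5669 ft/day.
t = 250 / 0.5669 = 441 days.

440 days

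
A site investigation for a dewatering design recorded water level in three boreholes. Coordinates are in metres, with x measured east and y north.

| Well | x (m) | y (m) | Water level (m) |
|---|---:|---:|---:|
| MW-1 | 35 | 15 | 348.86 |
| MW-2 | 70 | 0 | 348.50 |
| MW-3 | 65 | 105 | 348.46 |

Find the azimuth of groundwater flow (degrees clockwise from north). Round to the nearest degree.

Differences from MW-1: to MW-2 (Δx, Δy, Δh) = (35, -15, -0.36); to MW-3 = (30, 90, -0.40).
Solve a·Δx + b·Δy = Δh: det = 35·90 − 30·(-15) = 3600.
∂h/∂x = [(-0.36)·90 − (-0.40)·(-15)] / 3600 = -0.01067
∂h/∂y = [35·(-0.40) − 30·(-0.36)] / 3600 = -0.0008889
Flow direction (−∇h) has components (+0.01067 E, +0.0008889 N).
Azimuth = atan2(E, N) = atan2(+0.01067, +0.0008889) = 85.2° ≈ 085°.

085°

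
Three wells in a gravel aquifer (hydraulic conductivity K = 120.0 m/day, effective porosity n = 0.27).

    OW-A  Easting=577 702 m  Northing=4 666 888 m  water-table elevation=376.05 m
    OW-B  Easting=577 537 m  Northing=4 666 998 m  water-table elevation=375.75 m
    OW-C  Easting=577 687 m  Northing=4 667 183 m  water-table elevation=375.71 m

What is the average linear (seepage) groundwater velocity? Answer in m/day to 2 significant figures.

0.69 m/day

Taking OW-A as reference: OW-B−OW-A = (-165, 110, -0.30); OW-C−OW-A = (-15, 295, -0.34).
Solve a·Δx + b·Δy = Δh: det = (-165)·295 − (-15)·110 = -47025.
∂h/∂x = [(-0.30)·295 − (-0.34)·110] / -47025 = +0.001087
∂h/∂y = [(-165)·(-0.34) − (-15)·(-0.30)] / -47025 = -0.001097
|∇h| = √(0.001087² + -0.001097²) = 0.001544
Seepage velocity v = K·i/n = 120.0 × 0.001544 / 0.27 = 0.6862 m/day.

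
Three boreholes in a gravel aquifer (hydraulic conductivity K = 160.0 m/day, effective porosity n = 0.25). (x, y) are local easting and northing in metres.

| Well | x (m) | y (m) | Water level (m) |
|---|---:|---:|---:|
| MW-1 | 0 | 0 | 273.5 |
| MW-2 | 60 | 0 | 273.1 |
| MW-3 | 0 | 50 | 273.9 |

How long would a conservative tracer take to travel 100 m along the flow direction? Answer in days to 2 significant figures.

15 days

∂h/∂x = (273.1 − 273.5) / (60 − 0) = -0.006667
∂h/∂y = (273.9 − 273.5) / (50 − 0) = +0.008000
|∇h| = √(-0.006667² + 0.008000²) = 0.01041
Seepage velocity v = K·i/n = 160.0 × 0.01041 / 0.25 = 6.662 m/day.
t = 100 / 6.662 = 15.01 days.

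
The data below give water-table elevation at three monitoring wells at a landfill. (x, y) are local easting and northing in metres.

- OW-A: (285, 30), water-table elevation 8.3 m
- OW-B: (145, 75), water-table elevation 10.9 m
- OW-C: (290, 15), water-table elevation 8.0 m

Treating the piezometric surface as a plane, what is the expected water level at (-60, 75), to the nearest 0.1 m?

Differences from OW-A: to OW-B (Δx, Δy, Δh) = (-140, 45, +2.6); to OW-C = (5, -15, -0.3).
Solve a·Δx + b·Δy = Δh: det = (-140)·(-15) − 5·45 = 1875.
∂h/∂x = [(+2.6)·(-15) − (-0.3)·45] / 1875 = -0.01360
∂h/∂y = [(-140)·(-0.3) − 5·(+2.6)] / 1875 = +0.01547
h(-60, 75) = 8.3 + (-0.01360)·(-345) + (+0.01547)·(45) = 8.3 +4.692 +0.696 = 13.688 m.

13.7 m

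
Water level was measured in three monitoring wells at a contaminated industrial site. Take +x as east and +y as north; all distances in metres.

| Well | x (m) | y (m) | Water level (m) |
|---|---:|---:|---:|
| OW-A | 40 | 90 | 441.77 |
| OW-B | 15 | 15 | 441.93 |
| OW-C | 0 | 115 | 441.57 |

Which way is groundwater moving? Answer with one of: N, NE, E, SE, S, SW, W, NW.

Taking OW-A as reference: OW-B−OW-A = (-25, -75, +0.16); OW-C−OW-A = (-40, 25, -0.20).
Determinant of the coordinate differences = (-25)·25 − (-40)·(-75) = -3625.
∂h/∂x = [(+0.16)·25 − (-0.20)·(-75)] / -3625 = +0.003034
∂h/∂y = [(-25)·(-0.20) − (-40)·(+0.16)] / -3625 = -0.003145
Flow = −∇h = (-0.003034 east, +0.003145 north), which points northwest.

NW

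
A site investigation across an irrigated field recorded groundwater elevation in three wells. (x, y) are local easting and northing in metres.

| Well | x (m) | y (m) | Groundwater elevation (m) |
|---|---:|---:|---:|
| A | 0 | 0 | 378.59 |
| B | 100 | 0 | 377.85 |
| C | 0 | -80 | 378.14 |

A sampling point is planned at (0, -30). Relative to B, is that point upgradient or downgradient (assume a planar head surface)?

∂h/∂x = (377.85 − 378.59) / (100 − 0) = -0.007400
∂h/∂y = (378.14 − 378.59) / (-80 − 0) = +0.005625
Head at (0, -30) = 378.59 + (-0.007400)·(0) + (+0.005625)·(-30) = 378.42 m.
That is higher than the 377.85 m at B, so the point is upgradient.

upgradient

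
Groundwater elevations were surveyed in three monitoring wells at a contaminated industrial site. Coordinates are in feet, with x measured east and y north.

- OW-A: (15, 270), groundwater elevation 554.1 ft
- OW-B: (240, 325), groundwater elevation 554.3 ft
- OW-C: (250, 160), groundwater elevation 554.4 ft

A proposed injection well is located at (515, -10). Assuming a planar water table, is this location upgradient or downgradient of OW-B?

With h = a·x + b·y + c and OW-A as origin, the differences give:
  225·a + 55·b = +0.2
  235·a + (-110)·b = +0.3
Eliminate b (×(-110) and ×55, subtract): -37675·a = -38.50 → a = ∂h/∂x = +0.001022
Back-substitute: b = ∂h/∂y = -0.0005441.
Head at (515, -10) = 554.1 + (+0.001022)·(500) + (-0.0005441)·(-280) = 554.76 ft.
That is higher than the 554.3 ft at OW-B, so the point is upgradient.

upgradient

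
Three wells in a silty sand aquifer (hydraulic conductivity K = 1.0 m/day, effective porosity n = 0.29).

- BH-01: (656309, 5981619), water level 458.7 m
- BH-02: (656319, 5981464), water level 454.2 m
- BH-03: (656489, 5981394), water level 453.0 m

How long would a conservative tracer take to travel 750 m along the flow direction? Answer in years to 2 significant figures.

20 years

With h = a·x + b·y + c and BH-01 as origin, the differences give:
  10·a + (-155)·b = -4.5
  180·a + (-225)·b = -5.7
Eliminate b (×(-225) and ×(-155), subtract): 25650·a = 129.00 → a = ∂h/∂x = +0.005029
Back-substitute: b = ∂h/∂y = +0.02936.
|∇h| = √(0.005029² + 0.02936²) = 0.02979
Seepage velocity v = K·i/n = 1.0 × 0.02979 / 0.29 = 0.1027 m/day.
t = 750 / 0.1027 = 7303 days = 20 years.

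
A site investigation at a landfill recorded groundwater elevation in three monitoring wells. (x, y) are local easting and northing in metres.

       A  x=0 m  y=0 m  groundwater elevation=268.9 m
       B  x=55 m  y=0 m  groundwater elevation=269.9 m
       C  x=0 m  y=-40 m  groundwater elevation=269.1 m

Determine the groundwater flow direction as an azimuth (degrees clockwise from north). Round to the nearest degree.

285°

∂h/∂x = (269.9 − 268.9) / (55 − 0) = +0.01818
∂h/∂y = (269.1 − 268.9) / (-40 − 0) = -0.005000
Flow direction (−∇h) has components (-0.01818 E, +0.005000 N).
Azimuth = atan2(E, N) = atan2(-0.01818, +0.005000) = 285.4° ≈ 285°.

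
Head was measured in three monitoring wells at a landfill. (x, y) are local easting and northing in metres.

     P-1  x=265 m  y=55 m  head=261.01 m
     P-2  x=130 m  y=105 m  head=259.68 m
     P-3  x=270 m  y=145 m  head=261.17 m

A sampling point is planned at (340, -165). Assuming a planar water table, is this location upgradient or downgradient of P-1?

With h = a·x + b·y + c and P-1 as origin, the differences give:
  (-135)·a + 50·b = -1.33
  5·a + 90·b = +0.16
Eliminate b (×90 and ×50, subtract): -12400·a = -127.700 → a = ∂h/∂x = +0.01030
Back-substitute: b = ∂h/∂y = +0.001206.
Head at (340, -165) = 261.01 + (+0.01030)·(75) + (+0.001206)·(-220) = 261.52 m.
That is higher than the 261.01 m at P-1, so the point is upgradient.

upgradient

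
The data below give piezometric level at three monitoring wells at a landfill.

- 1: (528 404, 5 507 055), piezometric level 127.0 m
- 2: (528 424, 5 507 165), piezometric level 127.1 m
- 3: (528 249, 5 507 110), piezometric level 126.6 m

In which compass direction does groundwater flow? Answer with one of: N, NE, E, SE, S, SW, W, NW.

W

Taking 1 as reference: 2−1 = (20, 110, +0.1); 3−1 = (-155, 55, -0.4).
Determinant of the coordinate differences = 20·55 − (-155)·110 = 18150.
∂h/∂x = [(+0.1)·55 − (-0.4)·110] / 18150 = +0.002727
∂h/∂y = [20·(-0.4) − (-155)·(+0.1)] / 18150 = +0.0004132
Flow = −∇h = (-0.002727 east, -0.0004132 north), which points west.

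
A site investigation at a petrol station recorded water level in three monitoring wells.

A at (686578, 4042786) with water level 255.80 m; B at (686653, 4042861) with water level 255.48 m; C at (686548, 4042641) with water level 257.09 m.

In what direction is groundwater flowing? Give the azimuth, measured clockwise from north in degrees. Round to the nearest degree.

With h = a·x + b·y + c and A as origin, the differences give:
  75·a + 75·b = -0.32
  (-30)·a + (-145)·b = +1.29
Eliminate b (×(-145) and ×75, subtract): -8625·a = -50.350 → a = ∂h/∂x = +0.005838
Back-substitute: b = ∂h/∂y = -0.01010.
Flow direction (−∇h) has components (-0.005838 E, +0.01010 N).
Azimuth = atan2(E, N) = atan2(-0.005838, +0.01010) = 330.0° ≈ 330°.

330°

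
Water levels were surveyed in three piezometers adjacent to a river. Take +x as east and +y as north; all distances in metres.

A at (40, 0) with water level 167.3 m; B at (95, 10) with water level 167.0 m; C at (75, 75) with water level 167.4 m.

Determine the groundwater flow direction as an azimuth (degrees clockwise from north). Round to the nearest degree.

124°

Three-point gradient (reference A): Δ to B = (55, 10, -0.3), Δ to C = (35, 75, +0.1).
∂h/∂x = -0.006225, ∂h/∂y = +0.004238 (det = 3775).
Flow direction (−∇h) has components (+0.006225 E, -0.004238 N).
Azimuth = atan2(E, N) = atan2(+0.006225, -0.004238) = 124.2° ≈ 124°.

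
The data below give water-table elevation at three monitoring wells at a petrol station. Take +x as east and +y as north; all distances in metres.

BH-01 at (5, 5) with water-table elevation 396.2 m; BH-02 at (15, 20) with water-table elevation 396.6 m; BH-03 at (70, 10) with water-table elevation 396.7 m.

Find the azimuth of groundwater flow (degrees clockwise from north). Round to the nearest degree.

195°

Differences from BH-01: to BH-02 (Δx, Δy, Δh) = (10, 15, +0.4); to BH-03 = (65, 5, +0.5).
Determinant of the coordinate differences = 10·5 − 65·15 = -925.
∂h/∂x = [(+0.4)·5 − (+0.5)·15] / -925 = +0.005946
∂h/∂y = [10·(+0.5) − 65·(+0.4)] / -925 = +0.02270
Flow direction (−∇h) has components (-0.005946 E, -0.02270 N).
Azimuth = atan2(E, N) = atan2(-0.005946, -0.02270) = 194.7° ≈ 195°.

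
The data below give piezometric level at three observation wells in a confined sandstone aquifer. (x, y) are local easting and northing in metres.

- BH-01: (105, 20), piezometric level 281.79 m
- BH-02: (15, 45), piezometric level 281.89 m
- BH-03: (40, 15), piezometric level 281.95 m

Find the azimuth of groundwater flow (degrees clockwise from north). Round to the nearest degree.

Taking BH-01 as reference: BH-02−BH-01 = (-90, 25, +0.10); BH-03−BH-01 = (-65, -5, +0.16).
Determinant of the coordinate differences = (-90)·(-5) − (-65)·25 = 2075.
∂h/∂x = [(+0.10)·(-5) − (+0.16)·25] / 2075 = -0.002169
∂h/∂y = [(-90)·(+0.16) − (-65)·(+0.10)] / 2075 = -0.003807
Flow direction (−∇h) has components (+0.002169 E, +0.003807 N).
Azimuth = atan2(E, N) = atan2(+0.002169, +0.003807) = 29.7° ≈ 030°.

030°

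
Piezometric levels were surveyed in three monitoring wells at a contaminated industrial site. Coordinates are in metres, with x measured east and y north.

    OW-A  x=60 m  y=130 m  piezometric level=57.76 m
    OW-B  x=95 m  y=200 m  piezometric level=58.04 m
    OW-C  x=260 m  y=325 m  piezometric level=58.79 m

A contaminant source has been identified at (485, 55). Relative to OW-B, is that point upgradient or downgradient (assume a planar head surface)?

With h = a·x + b·y + c and OW-A as origin, the differences give:
  35·a + 70·b = +0.28
  200·a + 195·b = +1.03
Eliminate b (×195 and ×70, subtract): -7175·a = -17.500 → a = ∂h/∂x = +0.002439
Back-substitute: b = ∂h/∂y = +0.002780.
Head at (485, 55) = 57.76 + (+0.002439)·(425) + (+0.002780)·(-75) = 58.59 m.
That is higher than the 58.04 m at OW-B, so the point is upgradient.

upgradient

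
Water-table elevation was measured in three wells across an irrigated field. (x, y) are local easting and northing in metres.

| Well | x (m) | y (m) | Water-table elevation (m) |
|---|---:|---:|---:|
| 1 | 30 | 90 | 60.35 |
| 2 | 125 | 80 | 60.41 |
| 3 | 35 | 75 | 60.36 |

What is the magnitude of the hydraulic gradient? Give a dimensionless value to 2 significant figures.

0.00075

Differences from 1: to 2 (Δx, Δy, Δh) = (95, -10, +0.06); to 3 = (5, -15, +0.01).
Solve a·Δx + b·Δy = Δh: det = 95·(-15) − 5·(-10) = -1375.
∂h/∂x = [(+0.06)·(-15) − (+0.01)·(-10)] / -1375 = +0.0005818
∂h/∂y = [95·(+0.01) − 5·(+0.06)] / -1375 = -0.0004727
|∇h| = √(0.0005818² + -0.0004727²) = 0.0007496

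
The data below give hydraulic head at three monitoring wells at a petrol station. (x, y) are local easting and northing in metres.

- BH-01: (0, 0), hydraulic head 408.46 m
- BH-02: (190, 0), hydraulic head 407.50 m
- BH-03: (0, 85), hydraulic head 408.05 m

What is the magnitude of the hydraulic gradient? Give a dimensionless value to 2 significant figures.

∂h/∂x = (407.50 − 408.46) / (190 − 0) = -0.005053
∂h/∂y = (408.05 − 408.46) / (85 − 0) = -0.004824
|∇h| = √(-0.005053² + -0.004824²) = 0.006986

0.0070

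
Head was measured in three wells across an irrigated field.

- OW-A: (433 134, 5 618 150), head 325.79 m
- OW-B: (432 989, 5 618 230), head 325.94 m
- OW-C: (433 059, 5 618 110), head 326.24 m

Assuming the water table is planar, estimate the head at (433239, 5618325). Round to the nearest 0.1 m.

324.6 m

Taking OW-A as reference: OW-B−OW-A = (-145, 80, +0.15); OW-C−OW-A = (-75, -40, +0.45).
Solve a·Δx + b·Δy = Δh: det = (-145)·(-40) − (-75)·80 = 11800.
∂h/∂x = [(+0.15)·(-40) − (+0.45)·80] / 11800 = -0.003559
∂h/∂y = [(-145)·(+0.45) − (-75)·(+0.15)] / 11800 = -0.004576
h(433239, 5618325) = 325.79 + (-0.003559)·(105) + (-0.004576)·(175) = 325.79 -0.374 -0.801 = 324.615 m.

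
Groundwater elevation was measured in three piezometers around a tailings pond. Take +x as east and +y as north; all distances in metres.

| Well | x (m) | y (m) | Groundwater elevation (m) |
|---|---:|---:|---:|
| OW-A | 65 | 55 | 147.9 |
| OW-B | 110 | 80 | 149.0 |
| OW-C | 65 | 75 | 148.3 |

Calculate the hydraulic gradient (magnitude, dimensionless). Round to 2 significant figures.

0.024

Differences from OW-A: to OW-B (Δx, Δy, Δh) = (45, 25, +1.1); to OW-C = (0, 20, +0.4).
Solve a·Δx + b·Δy = Δh: det = 45·20 − 0·25 = 900.
∂h/∂x = [(+1.1)·20 − (+0.4)·25] / 900 = +0.01333
∂h/∂y = [45·(+0.4) − 0·(+1.1)] / 900 = +0.02000
|∇h| = √(0.01333² + 0.02000²) = 0.02404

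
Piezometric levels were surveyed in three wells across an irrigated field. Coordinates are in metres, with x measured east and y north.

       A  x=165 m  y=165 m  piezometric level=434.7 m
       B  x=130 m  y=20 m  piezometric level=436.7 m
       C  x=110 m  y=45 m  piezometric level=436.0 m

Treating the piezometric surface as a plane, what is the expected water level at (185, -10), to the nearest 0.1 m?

Differences from A: to B (Δx, Δy, Δh) = (-35, -145, +2.0); to C = (-55, -120, +1.3).
Determinant of the coordinate differences = (-35)·(-120) − (-55)·(-145) = -3775.
∂h/∂x = [(+2.0)·(-120) − (+1.3)·(-145)] / -3775 = +0.01364
∂h/∂y = [(-35)·(+1.3) − (-55)·(+2.0)] / -3775 = -0.01709
h(185, -10) = 434.7 + (+0.01364)·(20) + (-0.01709)·(-175) = 434.7 +0.273 +2.990 = 437.963 m.

438.0 m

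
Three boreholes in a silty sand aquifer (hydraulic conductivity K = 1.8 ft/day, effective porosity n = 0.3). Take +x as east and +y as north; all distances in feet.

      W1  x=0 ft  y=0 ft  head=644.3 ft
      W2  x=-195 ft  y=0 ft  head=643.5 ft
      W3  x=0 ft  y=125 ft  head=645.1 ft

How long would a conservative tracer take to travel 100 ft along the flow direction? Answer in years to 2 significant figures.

∂h/∂x = (643.5 − 644.3) / (-195 − 0) = +0.004103
∂h/∂y = (645.1 − 644.3) / (125 − 0) = +0.006400
|∇h| = √(0.004103² + 0.006400²) = 0.007602
Seepage velocity v = K·i/n = 1.8 × 0.007602 / 0.3 = 0.04561 ft/day.
t = 100 / 0.04561 = 2193 days = 6 years.

6.0 years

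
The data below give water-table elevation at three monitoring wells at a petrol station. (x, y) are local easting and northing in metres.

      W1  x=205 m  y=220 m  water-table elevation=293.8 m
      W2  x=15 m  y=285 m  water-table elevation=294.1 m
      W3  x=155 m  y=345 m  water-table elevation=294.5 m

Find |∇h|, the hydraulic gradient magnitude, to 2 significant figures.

Differences from W1: to W2 (Δx, Δy, Δh) = (-190, 65, +0.3); to W3 = (-50, 125, +0.7).
Solve a·Δx + b·Δy = Δh: det = (-190)·125 − (-50)·65 = -20500.
∂h/∂x = [(+0.3)·125 − (+0.7)·65] / -20500 = +0.0003902
∂h/∂y = [(-190)·(+0.7) − (-50)·(+0.3)] / -20500 = +0.005756
|∇h| = √(0.0003902² + 0.005756²) = 0.005769

0.0058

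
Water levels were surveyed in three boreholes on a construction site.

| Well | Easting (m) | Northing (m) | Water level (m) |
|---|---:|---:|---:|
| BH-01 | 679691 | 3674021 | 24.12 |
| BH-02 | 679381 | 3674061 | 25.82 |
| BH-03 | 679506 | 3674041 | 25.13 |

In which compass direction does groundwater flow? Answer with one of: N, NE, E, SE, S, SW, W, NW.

Differences from BH-01: to BH-02 (Δx, Δy, Δh) = (-310, 40, +1.70); to BH-03 = (-185, 20, +1.01).
Solve a·Δx + b·Δy = Δh: det = (-310)·20 − (-185)·40 = 1200.
∂h/∂x = [(+1.70)·20 − (+1.01)·40] / 1200 = -0.005333
∂h/∂y = [(-310)·(+1.01) − (-185)·(+1.70)] / 1200 = +0.001167
Flow = −∇h = (+0.005333 east, -0.001167 north), which points east.

E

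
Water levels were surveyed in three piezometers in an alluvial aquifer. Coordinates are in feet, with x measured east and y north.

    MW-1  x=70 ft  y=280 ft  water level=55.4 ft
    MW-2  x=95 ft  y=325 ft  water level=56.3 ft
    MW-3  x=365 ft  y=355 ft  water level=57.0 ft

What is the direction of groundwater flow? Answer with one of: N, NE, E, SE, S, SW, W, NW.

Differences from MW-1: to MW-2 (Δx, Δy, Δh) = (25, 45, +0.9); to MW-3 = (295, 75, +1.6).
Determinant of the coordinate differences = 25·75 − 295·45 = -11400.
∂h/∂x = [(+0.9)·75 − (+1.6)·45] / -11400 = +0.0003947
∂h/∂y = [25·(+1.6) − 295·(+0.9)] / -11400 = +0.01978
Flow = −∇h = (-0.0003947 east, -0.01978 north), which points south.

S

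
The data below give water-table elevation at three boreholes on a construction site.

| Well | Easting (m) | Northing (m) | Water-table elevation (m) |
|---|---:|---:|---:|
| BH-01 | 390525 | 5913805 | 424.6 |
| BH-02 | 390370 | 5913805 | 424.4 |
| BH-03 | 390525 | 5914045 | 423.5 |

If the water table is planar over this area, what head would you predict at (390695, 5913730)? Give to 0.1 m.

425.2 m

∂h/∂x = (424.4 − 424.6) / (390370 − 390525) = +0.001290
∂h/∂y = (423.5 − 424.6) / (5914045 − 5913805) = -0.004583
h(390695, 5913730) = 424.6 + (+0.001290)·(170) + (-0.004583)·(-75) = 424.6 +0.219 +0.344 = 425.163 m.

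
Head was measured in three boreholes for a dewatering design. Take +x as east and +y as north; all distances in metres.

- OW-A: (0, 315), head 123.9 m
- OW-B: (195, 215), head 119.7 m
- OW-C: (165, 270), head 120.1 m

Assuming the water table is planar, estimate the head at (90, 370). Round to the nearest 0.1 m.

Taking OW-A as reference: OW-B−OW-A = (195, -100, -4.2); OW-C−OW-A = (165, -45, -3.8).
Solve a·Δx + b·Δy = Δh: det = 195·(-45) − 165·(-100) = 7725.
∂h/∂x = [(-4.2)·(-45) − (-3.8)·(-100)] / 7725 = -0.02472
∂h/∂y = [195·(-3.8) − 165·(-4.2)] / 7725 = -0.006214
h(90, 370) = 123.9 + (-0.02472)·(90) + (-0.006214)·(55) = 123.9 -2.225 -0.342 = 121.333 m.

121.3 m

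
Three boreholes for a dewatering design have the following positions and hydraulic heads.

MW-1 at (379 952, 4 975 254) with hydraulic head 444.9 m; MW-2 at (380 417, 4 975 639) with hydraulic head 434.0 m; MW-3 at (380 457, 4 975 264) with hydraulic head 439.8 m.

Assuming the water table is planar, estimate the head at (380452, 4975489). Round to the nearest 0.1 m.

436.1 m

Differences from MW-1: to MW-2 (Δx, Δy, Δh) = (465, 385, -10.9); to MW-3 = (505, 10, -5.1).
Determinant of the coordinate differences = 465·10 − 505·385 = -189775.
∂h/∂x = [(-10.9)·10 − (-5.1)·385] / -189775 = -0.009772
∂h/∂y = [465·(-5.1) − 505·(-10.9)] / -189775 = -0.01651
h(380452, 4975489) = 444.9 + (-0.009772)·(500) + (-0.01651)·(235) = 444.9 -4.886 -3.880 = 436.134 m.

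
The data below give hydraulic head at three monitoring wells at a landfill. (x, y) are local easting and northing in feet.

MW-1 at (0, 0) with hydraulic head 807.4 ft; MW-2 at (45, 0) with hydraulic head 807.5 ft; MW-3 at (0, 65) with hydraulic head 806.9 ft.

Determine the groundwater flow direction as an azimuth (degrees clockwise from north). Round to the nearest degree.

344°

∂h/∂x = (807.5 − 807.4) / (45 − 0) = +0.002222
∂h/∂y = (806.9 − 807.4) / (65 − 0) = -0.007692
Flow direction (−∇h) has components (-0.002222 E, +0.007692 N).
Azimuth = atan2(E, N) = atan2(-0.002222, +0.007692) = 343.9° ≈ 344°.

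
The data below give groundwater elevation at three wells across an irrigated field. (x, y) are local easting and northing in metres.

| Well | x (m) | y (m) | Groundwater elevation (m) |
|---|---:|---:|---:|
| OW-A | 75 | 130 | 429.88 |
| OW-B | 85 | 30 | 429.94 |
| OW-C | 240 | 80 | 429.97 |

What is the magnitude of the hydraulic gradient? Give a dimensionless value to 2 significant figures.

Taking OW-A as reference: OW-B−OW-A = (10, -100, +0.06); OW-C−OW-A = (165, -50, +0.09).
Solve a·Δx + b·Δy = Δh: det = 10·(-50) − 165·(-100) = 16000.
∂h/∂x = [(+0.06)·(-50) − (+0.09)·(-100)] / 16000 = +0.0003750
∂h/∂y = [10·(+0.09) − 165·(+0.06)] / 16000 = -0.0005625
|∇h| = √(0.0003750² + -0.0005625²) = 0.000676

0.00068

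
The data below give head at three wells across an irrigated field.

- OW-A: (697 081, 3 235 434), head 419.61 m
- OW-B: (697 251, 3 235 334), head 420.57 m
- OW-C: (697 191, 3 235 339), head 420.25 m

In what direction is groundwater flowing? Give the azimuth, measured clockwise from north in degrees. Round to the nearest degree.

Taking OW-A as reference: OW-B−OW-A = (170, -100, +0.96); OW-C−OW-A = (110, -95, +0.64).
Determinant of the coordinate differences = 170·(-95) − 110·(-100) = -5150.
∂h/∂x = [(+0.96)·(-95) − (+0.64)·(-100)] / -5150 = +0.005282
∂h/∂y = [170·(+0.64) − 110·(+0.96)] / -5150 = -0.0006214
Flow direction (−∇h) has components (-0.005282 E, +0.0006214 N).
Azimuth = atan2(E, N) = atan2(-0.005282, +0.0006214) = 276.7° ≈ 277°.

277°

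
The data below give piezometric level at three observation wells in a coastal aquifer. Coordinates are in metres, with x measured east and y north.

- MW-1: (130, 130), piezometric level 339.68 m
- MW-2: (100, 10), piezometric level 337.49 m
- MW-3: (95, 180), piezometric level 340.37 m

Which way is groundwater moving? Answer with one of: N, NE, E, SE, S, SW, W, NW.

S

Three-point gradient (reference MW-1): Δ to MW-2 = (-30, -120, -2.19), Δ to MW-3 = (-35, 50, +0.69).
∂h/∂x = +0.004684, ∂h/∂y = +0.01708 (det = -5700).
Flow = −∇h = (-0.004684 east, -0.01708 north), which points south.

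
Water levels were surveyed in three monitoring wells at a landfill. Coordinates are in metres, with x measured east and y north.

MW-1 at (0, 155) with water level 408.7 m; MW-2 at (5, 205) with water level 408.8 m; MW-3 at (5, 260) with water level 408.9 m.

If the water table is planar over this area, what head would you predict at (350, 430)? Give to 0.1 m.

Differences from MW-1: to MW-2 (Δx, Δy, Δh) = (5, 50, +0.1); to MW-3 = (5, 105, +0.2).
Determinant of the coordinate differences = 5·105 − 5·50 = 275.
∂h/∂x = [(+0.1)·105 − (+0.2)·50] / 275 = +0.001818
∂h/∂y = [5·(+0.2) − 5·(+0.1)] / 275 = +0.001818
h(350, 430) = 408.7 + (+0.001818)·(350) + (+0.001818)·(275) = 408.7 +0.636 +0.500 = 409.836 m.

409.8 m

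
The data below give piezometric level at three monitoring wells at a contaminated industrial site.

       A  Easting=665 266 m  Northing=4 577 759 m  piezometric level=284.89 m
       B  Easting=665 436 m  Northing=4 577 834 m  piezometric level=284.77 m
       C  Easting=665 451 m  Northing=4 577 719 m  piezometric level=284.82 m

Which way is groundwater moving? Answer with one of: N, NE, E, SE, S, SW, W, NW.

NE

With h = a·x + b·y + c and A as origin, the differences give:
  170·a + 75·b = -0.12
  185·a + (-40)·b = -0.07
Eliminate b (×(-40) and ×75, subtract): -20675·a = 10.050 → a = ∂h/∂x = -0.0004861
Back-substitute: b = ∂h/∂y = -0.0004982.
Flow = −∇h = (+0.0004861 east, +0.0004982 north), which points northeast.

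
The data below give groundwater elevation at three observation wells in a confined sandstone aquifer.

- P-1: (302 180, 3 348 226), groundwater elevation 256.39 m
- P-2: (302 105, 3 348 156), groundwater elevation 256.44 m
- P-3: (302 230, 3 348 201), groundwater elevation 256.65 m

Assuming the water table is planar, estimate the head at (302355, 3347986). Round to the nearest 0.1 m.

257.9 m

Differences from P-1: to P-2 (Δx, Δy, Δh) = (-75, -70, +0.05); to P-3 = (50, -25, +0.26).
Determinant of the coordinate differences = (-75)·(-25) − 50·(-70) = 5375.
∂h/∂x = [(+0.05)·(-25) − (+0.26)·(-70)] / 5375 = +0.003153
∂h/∂y = [(-75)·(+0.26) − 50·(+0.05)] / 5375 = -0.004093
h(302355, 3347986) = 256.39 + (+0.003153)·(175) + (-0.004093)·(-240) = 256.39 +0.552 +0.982 = 257.924 m.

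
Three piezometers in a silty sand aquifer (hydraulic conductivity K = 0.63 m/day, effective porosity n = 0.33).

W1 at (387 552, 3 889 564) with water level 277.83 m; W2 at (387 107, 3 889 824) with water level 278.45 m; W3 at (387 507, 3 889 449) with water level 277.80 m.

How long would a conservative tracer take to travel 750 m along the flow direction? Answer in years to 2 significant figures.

Taking W1 as reference: W2−W1 = (-445, 260, +0.62); W3−W1 = (-45, -115, -0.03).
Determinant of the coordinate differences = (-445)·(-115) − (-45)·260 = 62875.
∂h/∂x = [(+0.62)·(-115) − (-0.03)·260] / 62875 = -0.001010
∂h/∂y = [(-445)·(-0.03) − (-45)·(+0.62)] / 62875 = +0.0006561
|∇h| = √(-0.001010² + 0.0006561²) = 0.001204
Seepage velocity v = K·i/n = 0.63 × 0.001204 / 0.33 = 0.002299 m/day.
t = 750 / 0.002299 = 3.262e+05 days = 893 years.

890 years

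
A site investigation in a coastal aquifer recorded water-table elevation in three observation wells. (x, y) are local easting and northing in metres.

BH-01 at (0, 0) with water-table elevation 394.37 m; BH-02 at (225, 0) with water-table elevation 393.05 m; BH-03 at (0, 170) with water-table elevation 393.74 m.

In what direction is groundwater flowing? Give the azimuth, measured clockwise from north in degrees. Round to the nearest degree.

∂h/∂x = (393.05 − 394.37) / (225 − 0) = -0.005867
∂h/∂y = (393.74 − 394.37) / (170 − 0) = -0.003706
Flow direction (−∇h) has components (+0.005867 E, +0.003706 N).
Azimuth = atan2(E, N) = atan2(+0.005867, +0.003706) = 57.7° ≈ 058°.

058°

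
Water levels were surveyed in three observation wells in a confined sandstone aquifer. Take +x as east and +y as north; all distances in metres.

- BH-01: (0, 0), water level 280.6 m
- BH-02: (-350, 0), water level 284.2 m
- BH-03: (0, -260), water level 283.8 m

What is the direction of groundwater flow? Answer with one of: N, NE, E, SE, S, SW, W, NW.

∂h/∂x = (284.2 − 280.6) / (-350 − 0) = -0.01029
∂h/∂y = (283.8 − 280.6) / (-260 − 0) = -0.01231
Flow = −∇h = (+0.01029 east, +0.01231 north), which points northeast.

NE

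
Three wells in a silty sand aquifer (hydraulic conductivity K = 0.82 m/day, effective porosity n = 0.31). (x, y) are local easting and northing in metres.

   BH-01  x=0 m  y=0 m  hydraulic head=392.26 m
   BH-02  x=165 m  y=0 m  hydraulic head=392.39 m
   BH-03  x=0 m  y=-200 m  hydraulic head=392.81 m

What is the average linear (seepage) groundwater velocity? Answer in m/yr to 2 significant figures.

2.8 m/yr

∂h/∂x = (392.39 − 392.26) / (165 − 0) = +0.0007879
∂h/∂y = (392.81 − 392.26) / (-200 − 0) = -0.002750
|∇h| = √(0.0007879² + -0.002750²) = 0.002861
Seepage velocity v = K·i/n = 0.82 × 0.002861 / 0.31 = 0.007568 m/day = 2.764 m/yr.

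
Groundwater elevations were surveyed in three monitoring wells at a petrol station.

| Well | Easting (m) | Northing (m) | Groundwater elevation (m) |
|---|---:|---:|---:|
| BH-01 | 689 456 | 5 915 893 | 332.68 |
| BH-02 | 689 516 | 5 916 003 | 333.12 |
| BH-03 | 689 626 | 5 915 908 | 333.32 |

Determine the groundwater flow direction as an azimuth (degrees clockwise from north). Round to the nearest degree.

240°

Taking BH-01 as reference: BH-02−BH-01 = (60, 110, +0.44); BH-03−BH-01 = (170, 15, +0.64).
Solve a·Δx + b·Δy = Δh: det = 60·15 − 170·110 = -17800.
∂h/∂x = [(+0.44)·15 − (+0.64)·110] / -17800 = +0.003584
∂h/∂y = [60·(+0.64) − 170·(+0.44)] / -17800 = +0.002045
Flow direction (−∇h) has components (-0.003584 E, -0.002045 N).
Azimuth = atan2(E, N) = atan2(-0.003584, -0.002045) = 240.3° ≈ 240°.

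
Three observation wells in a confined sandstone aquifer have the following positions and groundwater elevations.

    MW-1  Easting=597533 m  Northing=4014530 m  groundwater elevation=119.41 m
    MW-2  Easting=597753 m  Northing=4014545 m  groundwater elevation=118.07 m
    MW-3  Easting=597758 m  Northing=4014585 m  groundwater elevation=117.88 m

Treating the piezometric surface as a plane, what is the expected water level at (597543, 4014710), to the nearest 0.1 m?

Taking MW-1 as reference: MW-2−MW-1 = (220, 15, -1.34); MW-3−MW-1 = (225, 55, -1.53).
Determinant of the coordinate differences = 220·55 − 225·15 = 8725.
∂h/∂x = [(-1.34)·55 − (-1.53)·15] / 8725 = -0.005817
∂h/∂y = [220·(-1.53) − 225·(-1.34)] / 8725 = -0.004023
h(597543, 4014710) = 119.41 + (-0.005817)·(10) + (-0.004023)·(180) = 119.41 -0.058 -0.724 = 118.628 m.

118.6 m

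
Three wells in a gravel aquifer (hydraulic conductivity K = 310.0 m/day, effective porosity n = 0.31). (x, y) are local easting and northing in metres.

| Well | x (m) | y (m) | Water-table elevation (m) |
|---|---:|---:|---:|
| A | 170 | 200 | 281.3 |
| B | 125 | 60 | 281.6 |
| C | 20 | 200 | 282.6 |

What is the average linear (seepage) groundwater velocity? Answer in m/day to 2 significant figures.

8.7 m/day

Taking A as reference: B−A = (-45, -140, +0.3); C−A = (-150, 0, +1.3).
Solve a·Δx + b·Δy = Δh: det = (-45)·0 − (-150)·(-140) = -21000.
∂h/∂x = [(+0.3)·0 − (+1.3)·(-140)] / -21000 = -0.008667
∂h/∂y = [(-45)·(+1.3) − (-150)·(+0.3)] / -21000 = +0.0006429
|∇h| = √(-0.008667² + 0.0006429²) = 0.008691
Seepage velocity v = K·i/n = 310.0 × 0.008691 / 0.31 = 8.691 m/day.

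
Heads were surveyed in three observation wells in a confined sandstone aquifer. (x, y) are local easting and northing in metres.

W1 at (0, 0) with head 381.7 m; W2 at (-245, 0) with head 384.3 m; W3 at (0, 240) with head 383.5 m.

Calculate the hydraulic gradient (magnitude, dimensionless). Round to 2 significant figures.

∂h/∂x = (384.3 − 381.7) / (-245 − 0) = -0.01061
∂h/∂y = (383.5 − 381.7) / (240 − 0) = +0.007500
|∇h| = √(-0.01061² + 0.007500²) = 0.01299

0.013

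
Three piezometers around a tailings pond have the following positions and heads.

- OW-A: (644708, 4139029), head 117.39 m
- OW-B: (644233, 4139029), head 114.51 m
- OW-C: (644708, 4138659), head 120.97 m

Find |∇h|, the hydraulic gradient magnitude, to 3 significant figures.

∂h/∂x = (114.51 − 117.39) / (644233 − 644708) = +0.006063
∂h/∂y = (120.97 − 117.39) / (4138659 − 4139029) = -0.009676
|∇h| = √(0.006063² + -0.009676²) = 0.01142

0.0114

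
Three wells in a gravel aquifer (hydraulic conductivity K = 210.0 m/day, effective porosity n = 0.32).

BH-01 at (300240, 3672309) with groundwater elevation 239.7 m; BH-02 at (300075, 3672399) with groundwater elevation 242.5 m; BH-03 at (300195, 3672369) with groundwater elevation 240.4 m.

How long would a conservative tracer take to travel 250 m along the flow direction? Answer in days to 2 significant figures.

Taking BH-01 as reference: BH-02−BH-01 = (-165, 90, +2.8); BH-03−BH-01 = (-45, 60, +0.7).
Determinant of the coordinate differences = (-165)·60 − (-45)·90 = -5850.
∂h/∂x = [(+2.8)·60 − (+0.7)·90] / -5850 = -0.01795
∂h/∂y = [(-165)·(+0.7) − (-45)·(+2.8)] / -5850 = -0.001795
|∇h| = √(-0.01795² + -0.001795²) = 0.01804
Seepage velocity v = K·i/n = 210.0 × 0.01804 / 0.32 = 11.84 m/day.
t = 250 / 11.84 = 21.11 days.

21 days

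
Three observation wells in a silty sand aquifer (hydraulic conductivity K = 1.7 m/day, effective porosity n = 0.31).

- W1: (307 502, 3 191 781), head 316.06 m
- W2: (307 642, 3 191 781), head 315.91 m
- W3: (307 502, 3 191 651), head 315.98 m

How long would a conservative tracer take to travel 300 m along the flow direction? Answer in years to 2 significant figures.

120 years

∂h/∂x = (315.91 − 316.06) / (307642 − 307502) = -0.001071
∂h/∂y = (315.98 − 316.06) / (3191651 − 3191781) = +0.0006154
|∇h| = √(-0.001071² + 0.0006154²) = 0.001235
Seepage velocity v = K·i/n = 1.7 × 0.001235 / 0.31 = 0.006773 m/day.
t = 300 / 0.006773 = 4.429e+04 days = 121 years.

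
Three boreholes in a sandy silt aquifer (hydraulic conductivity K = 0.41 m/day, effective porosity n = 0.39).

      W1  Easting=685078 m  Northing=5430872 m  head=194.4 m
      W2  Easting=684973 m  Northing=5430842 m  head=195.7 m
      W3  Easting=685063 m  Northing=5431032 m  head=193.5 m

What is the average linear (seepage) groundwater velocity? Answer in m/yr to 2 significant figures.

Taking W1 as reference: W2−W1 = (-105, -30, +1.3); W3−W1 = (-15, 160, -0.9).
Solve a·Δx + b·Δy = Δh: det = (-105)·160 − (-15)·(-30) = -17250.
∂h/∂x = [(+1.3)·160 − (-0.9)·(-30)] / -17250 = -0.01049
∂h/∂y = [(-105)·(-0.9) − (-15)·(+1.3)] / -17250 = -0.006609
|∇h| = √(-0.01049² + -0.006609²) = 0.0124
Seepage velocity v = K·i/n = 0.41 × 0.0124 / 0.39 = 0.01304 m/day = 4.763 m/yr.

4.8 m/yr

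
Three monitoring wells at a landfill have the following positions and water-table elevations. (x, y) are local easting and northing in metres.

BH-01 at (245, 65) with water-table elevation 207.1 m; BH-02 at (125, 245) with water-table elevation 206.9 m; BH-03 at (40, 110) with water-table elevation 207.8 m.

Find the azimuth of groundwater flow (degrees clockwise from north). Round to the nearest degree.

047°

Three-point gradient (reference BH-01): Δ to BH-02 = (-120, 180, -0.2), Δ to BH-03 = (-205, 45, +0.7).
∂h/∂x = -0.004286, ∂h/∂y = -0.003968 (det = 31500).
Flow direction (−∇h) has components (+0.004286 E, +0.003968 N).
Azimuth = atan2(E, N) = atan2(+0.004286, +0.003968) = 47.2° ≈ 047°.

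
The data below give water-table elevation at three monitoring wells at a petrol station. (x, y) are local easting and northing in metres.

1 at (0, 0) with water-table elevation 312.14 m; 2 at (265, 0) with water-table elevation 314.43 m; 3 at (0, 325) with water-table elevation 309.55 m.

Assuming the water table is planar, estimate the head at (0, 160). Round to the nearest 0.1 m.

∂h/∂x = (314.43 − 312.14) / (265 − 0) = +0.008642
∂h/∂y = (309.55 − 312.14) / (325 − 0) = -0.007969
h(0, 160) = 312.14 + (+0.008642)·(0) + (-0.007969)·(160) = 312.14 +0.000 -1.275 = 310.865 m.

310.9 m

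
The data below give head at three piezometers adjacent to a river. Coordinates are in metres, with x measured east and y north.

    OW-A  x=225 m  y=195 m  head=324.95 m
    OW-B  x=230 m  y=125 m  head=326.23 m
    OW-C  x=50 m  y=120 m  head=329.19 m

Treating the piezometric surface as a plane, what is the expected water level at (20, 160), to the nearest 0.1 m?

328.9 m

Differences from OW-A: to OW-B (Δx, Δy, Δh) = (5, -70, +1.28); to OW-C = (-175, -75, +4.24).
Solve a·Δx + b·Δy = Δh: det = 5·(-75) − (-175)·(-70) = -12625.
∂h/∂x = [(+1.28)·(-75) − (+4.24)·(-70)] / -12625 = -0.01590
∂h/∂y = [5·(+4.24) − (-175)·(+1.28)] / -12625 = -0.01942
h(20, 160) = 324.95 + (-0.01590)·(-205) + (-0.01942)·(-35) = 324.95 +3.261 +0.680 = 328.890 m.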